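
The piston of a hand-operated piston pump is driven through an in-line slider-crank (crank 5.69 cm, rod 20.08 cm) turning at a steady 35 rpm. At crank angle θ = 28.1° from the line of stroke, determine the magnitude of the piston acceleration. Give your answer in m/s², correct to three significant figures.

0.799

ω = 2π·35/60 = 3.665 rad/s
x(θ) = r cosθ + √(L² − r² sin²θ); with ω constant, a = ω²·d²x/dθ².
d²x/dθ² = −r cosθ − r²(cos2θ)/√u − r⁴ sin²2θ/(4u^{3/2}),  u = L² − r² sin²θ = 0.0396024 m².
Substituting r = 0.0569 m, L = 0.2008 m, θ = 28.1°: d²x/dθ² = -0.059473 m.
a = ω²·d²x/dθ² = (3.665)²·(-0.059473) = -0.79894 m/s²;  |a| = 0.79894 m/s².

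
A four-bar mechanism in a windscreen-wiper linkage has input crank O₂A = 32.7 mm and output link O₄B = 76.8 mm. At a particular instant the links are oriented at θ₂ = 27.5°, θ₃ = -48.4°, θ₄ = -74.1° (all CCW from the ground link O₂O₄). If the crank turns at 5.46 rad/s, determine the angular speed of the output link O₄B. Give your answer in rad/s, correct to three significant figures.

5.20

ω₂ = 5.46 rad/s
Differentiating the loop-closure r₂e^{iθ₂}+r₃e^{iθ₃}=r₁+r₄e^{iθ₄} gives r₂ω₂e^{iθ₂}+r₃ω₃e^{iθ₃}=r₄ω₄e^{iθ₄}.
Eliminating the other unknown: ω₄ = r₂ω₂ sin(θ₂−θ₃) / [r₄ sin(θ₄−θ₃)].
Numerator sine = +0.96987; denominator sine = -0.43366.
Result = 0.0327·5.46·(+0.96987) / (0.0768·(-0.43366)) = -5.1993 rad/s; magnitude 5.1993 rad/s.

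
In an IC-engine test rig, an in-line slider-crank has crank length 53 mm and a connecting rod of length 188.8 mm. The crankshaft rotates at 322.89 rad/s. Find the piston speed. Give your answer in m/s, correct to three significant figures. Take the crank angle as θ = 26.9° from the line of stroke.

ω = 322.9 rad/s
For an in-line slider-crank, x = r cosθ + √(L² − r² sin²θ), so v = −rω sinθ·[1 + r cosθ/√(L² − r² sin²θ)].
With r = 0.053 m, L = 0.1888 m, θ = 26.9°: √(L² − r² sin²θ) = 0.18727 m.
v = −0.053·322.9·0.45243·[1 + 0.053·0.89180/0.18727] = -9.6967 m/s.
|v| = 9.6967 m/s.

9.70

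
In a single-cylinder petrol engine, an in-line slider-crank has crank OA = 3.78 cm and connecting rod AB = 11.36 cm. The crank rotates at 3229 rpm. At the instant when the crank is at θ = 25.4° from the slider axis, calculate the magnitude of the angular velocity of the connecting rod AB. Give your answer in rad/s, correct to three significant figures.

ω = 338.1 rad/s (converted from 3229 rpm).
The rod makes angle φ with the slider axis where L sinφ = r sinθ; differentiating, L cosφ·φ̇ = r ω cosθ.
L cosφ = √(L² − r² sin²θ) = 0.11244 m.
|ω_rod| = r ω |cosθ| / √(L² − r² sin²θ) = 0.0378·338.1·0.90334/0.11244 = 102.69 rad/s.

103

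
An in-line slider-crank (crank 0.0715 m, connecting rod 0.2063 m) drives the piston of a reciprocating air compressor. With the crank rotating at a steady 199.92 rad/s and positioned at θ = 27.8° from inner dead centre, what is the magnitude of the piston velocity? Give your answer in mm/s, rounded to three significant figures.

ω = 199.9 rad/s
For an in-line slider-crank, x = r cosθ + √(L² − r² sin²θ), so v = −rω sinθ·[1 + r cosθ/√(L² − r² sin²θ)].
With r = 0.0715 m, L = 0.2063 m, θ = 27.8°: √(L² − r² sin²θ) = 0.20359 m.
v = −0.0715·199.9·0.46639·[1 + 0.0715·0.88458/0.20359] = -8.7378 m/s.
|v| = 8.7378 m/s = 8737.8 mm/s.

8740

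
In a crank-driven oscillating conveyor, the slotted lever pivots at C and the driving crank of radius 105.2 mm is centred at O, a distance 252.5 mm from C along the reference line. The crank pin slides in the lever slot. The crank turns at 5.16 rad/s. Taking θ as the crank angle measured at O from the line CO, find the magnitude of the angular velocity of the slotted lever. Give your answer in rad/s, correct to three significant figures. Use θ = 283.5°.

ω = 5.16 rad/s
Crank pin A relative to C: A = (d + r cosθ, r sinθ); lever angle φ = atan2(r sinθ, d + r cosθ).
Differentiating tanφ: φ̇ = rω(d cosθ + r)/(d² + r² + 2dr cosθ).
d² + r² + 2dr cosθ = |CA|² = 0.0872253 m²;  d cosθ + r = +0.16414 m.
|ω_lever| = |0.1052·5.16·+0.16414| / 0.0872253 = 1.0215 rad/s.

1.02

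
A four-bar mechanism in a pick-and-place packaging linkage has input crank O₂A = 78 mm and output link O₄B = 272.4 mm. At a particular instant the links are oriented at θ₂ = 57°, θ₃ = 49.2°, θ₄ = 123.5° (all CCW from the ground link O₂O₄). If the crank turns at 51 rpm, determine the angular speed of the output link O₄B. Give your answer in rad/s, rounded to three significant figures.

ω₂ = 5.341 rad/s (from 51 rpm).
Differentiating the loop-closure r₂e^{iθ₂}+r₃e^{iθ₃}=r₁+r₄e^{iθ₄} gives r₂ω₂e^{iθ₂}+r₃ω₃e^{iθ₃}=r₄ω₄e^{iθ₄}.
Eliminating the other unknown: ω₄ = r₂ω₂ sin(θ₂−θ₃) / [r₄ sin(θ₄−θ₃)].
Numerator sine = +0.13572; denominator sine = +0.96269.
Result = 0.078·5.341·(+0.13572) / (0.2724·(+0.96269)) = +0.21559 rad/s; magnitude 0.21559 rad/s.

0.216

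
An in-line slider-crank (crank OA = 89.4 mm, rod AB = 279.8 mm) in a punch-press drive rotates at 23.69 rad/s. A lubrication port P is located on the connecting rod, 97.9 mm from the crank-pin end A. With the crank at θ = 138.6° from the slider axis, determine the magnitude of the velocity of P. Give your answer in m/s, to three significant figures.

ω = 23.69 rad/s.  Crank-pin speed |V_A| = rω = 2.1179 m/s, perpendicular to OA.
Rod angle: sinφ = −(r/L) sinθ ⇒ φ = -12.198°; ω_rod = −rω cosθ/√(L²−r²sin²θ) = +5.809 rad/s.
V_P = V_A + ω_rod × AP, with AP = 0.0979 m along the rod.
Components: V_Px = −rω sinθ − a·ω_rod·sinφ = -1.2804 m/s;  V_Py = rω cosθ + a·ω_rod·cosφ = -1.0328 m/s.
|V_P| = √(V_Px² + V_Py²) = 1.645 m/s.

1.65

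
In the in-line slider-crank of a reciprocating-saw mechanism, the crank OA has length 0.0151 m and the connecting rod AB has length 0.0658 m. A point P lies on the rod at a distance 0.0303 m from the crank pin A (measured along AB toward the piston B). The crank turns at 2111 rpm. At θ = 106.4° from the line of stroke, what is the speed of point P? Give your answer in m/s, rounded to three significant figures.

ω = 221.1 rad/s.  Crank-pin speed |V_A| = rω = 3.3381 m/s, perpendicular to OA.
Rod angle: sinφ = −(r/L) sinθ ⇒ φ = -12.718°; ω_rod = −rω cosθ/√(L²−r²sin²θ) = +14.684 rad/s.
V_P = V_A + ω_rod × AP, with AP = 0.0303 m along the rod.
Components: V_Px = −rω sinθ − a·ω_rod·sinφ = -3.1043 m/s;  V_Py = rω cosθ + a·ω_rod·cosφ = -0.50848 m/s.
|V_P| = √(V_Px² + V_Py²) = 3.1457 m/s.

3.15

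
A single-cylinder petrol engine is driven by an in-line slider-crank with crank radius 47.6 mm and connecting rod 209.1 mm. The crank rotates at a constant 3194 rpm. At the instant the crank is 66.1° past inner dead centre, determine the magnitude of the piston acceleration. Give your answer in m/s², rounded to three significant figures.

ω = 2π·3194/60 = 334.5 rad/s
x(θ) = r cosθ + √(L² − r² sin²θ); with ω constant, a = ω²·d²x/dθ².
d²x/dθ² = −r cosθ − r²(cos2θ)/√u − r⁴ sin²2θ/(4u^{3/2}),  u = L² − r² sin²θ = 0.041829 m².
Substituting r = 0.0476 m, L = 0.2091 m, θ = 66.1°: d²x/dθ² = -0.011926 m.
a = ω²·d²x/dθ² = (334.5)²·(-0.011926) = -1334.1 m/s²;  |a| = 1334.1 m/s².

1330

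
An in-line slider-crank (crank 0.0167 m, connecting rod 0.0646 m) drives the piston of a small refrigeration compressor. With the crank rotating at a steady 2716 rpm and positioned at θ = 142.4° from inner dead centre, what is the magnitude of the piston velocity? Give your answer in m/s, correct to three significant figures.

2.30

ω = 2π·2716/60 = 284.4 rad/s
For an in-line slider-crank, x = r cosθ + √(L² − r² sin²θ), so v = −rω sinθ·[1 + r cosθ/√(L² − r² sin²θ)].
With r = 0.0167 m, L = 0.0646 m, θ = 142.4°: √(L² − r² sin²θ) = 0.063791 m.
v = −0.0167·284.4·0.61015·[1 + 0.0167·-0.79229/0.063791] = -2.297 m/s.
|v| = 2.297 m/s.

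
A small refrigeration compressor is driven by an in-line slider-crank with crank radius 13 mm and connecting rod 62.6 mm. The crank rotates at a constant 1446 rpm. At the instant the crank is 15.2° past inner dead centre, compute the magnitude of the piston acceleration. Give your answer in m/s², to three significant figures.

ω = 2π·1446/60 = 151.4 rad/s
x(θ) = r cosθ + √(L² − r² sin²θ); with ω constant, a = ω²·d²x/dθ².
d²x/dθ² = −r cosθ − r²(cos2θ)/√u − r⁴ sin²2θ/(4u^{3/2}),  u = L² − r² sin²θ = 0.00390714 m².
Substituting r = 0.013 m, L = 0.0626 m, θ = 15.2°: d²x/dθ² = -0.014885 m.
a = ω²·d²x/dθ² = (151.4)²·(-0.014885) = -341.3 m/s²;  |a| = 341.3 m/s².

341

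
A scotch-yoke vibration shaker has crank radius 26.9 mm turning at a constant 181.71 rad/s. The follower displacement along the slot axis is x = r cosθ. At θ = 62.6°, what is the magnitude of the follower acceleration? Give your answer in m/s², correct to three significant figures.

ω = 181.7 rad/s
x = r cosθ ⇒ ẍ = −rω² cosθ (ω constant).
|a| = rω²|cosθ| = 0.0269·(181.7)²·|cos 62.6°| = 408.75 m/s².

409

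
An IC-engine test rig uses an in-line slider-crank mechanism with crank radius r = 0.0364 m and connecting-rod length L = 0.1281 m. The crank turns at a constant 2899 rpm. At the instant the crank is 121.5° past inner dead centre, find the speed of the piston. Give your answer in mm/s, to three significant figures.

7980

ω = 2π·2899/60 = 303.6 rad/s
For an in-line slider-crank, x = r cosθ + √(L² − r² sin²θ), so v = −rω sinθ·[1 + r cosθ/√(L² − r² sin²θ)].
With r = 0.0364 m, L = 0.1281 m, θ = 121.5°: √(L² − r² sin²θ) = 0.12428 m.
v = −0.0364·303.6·0.85264·[1 + 0.0364·-0.52250/0.12428] = -7.9802 m/s.
|v| = 7.9802 m/s = 7980.2 mm/s.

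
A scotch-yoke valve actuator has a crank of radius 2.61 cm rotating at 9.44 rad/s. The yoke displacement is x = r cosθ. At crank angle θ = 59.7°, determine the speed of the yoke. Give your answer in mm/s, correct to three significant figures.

ω = 9.44 rad/s
x = r cosθ ⇒ ẋ = −rω sinθ.
|v| = rω|sinθ| = 0.0261·9.44·|sin 59.7°| = 0.21273 m/s = 212.73 mm/s.

213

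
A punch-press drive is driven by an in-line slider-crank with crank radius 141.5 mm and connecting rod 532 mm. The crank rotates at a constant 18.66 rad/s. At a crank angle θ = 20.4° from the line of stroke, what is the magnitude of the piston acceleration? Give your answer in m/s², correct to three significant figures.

56.2

ω = 18.66 rad/s
x(θ) = r cosθ + √(L² − r² sin²θ); with ω constant, a = ω²·d²x/dθ².
d²x/dθ² = −r cosθ − r²(cos2θ)/√u − r⁴ sin²2θ/(4u^{3/2}),  u = L² − r² sin²θ = 0.280591 m².
Substituting r = 0.1415 m, L = 0.532 m, θ = 20.4°: d²x/dθ² = -0.16153 m.
a = ω²·d²x/dθ² = (18.66)²·(-0.16153) = -56.243 m/s²;  |a| = 56.243 m/s².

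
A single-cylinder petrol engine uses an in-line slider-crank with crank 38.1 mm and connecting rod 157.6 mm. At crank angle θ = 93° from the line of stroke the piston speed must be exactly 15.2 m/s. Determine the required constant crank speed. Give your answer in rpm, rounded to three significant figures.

3870

For an in-line slider-crank, |v_piston| = rω|sinθ|·[1 + r cosθ/√(L² − r² sin²θ)].
With r = 0.0381 m, L = 0.1576 m, θ = 93°: the bracketed kinematic factor |dx/dθ| = 0.037552 m.
ω = v/|dx/dθ| = 15.2/0.037552 = 404.78 rad/s.
N = 60ω/(2π) = 3865.3 rpm.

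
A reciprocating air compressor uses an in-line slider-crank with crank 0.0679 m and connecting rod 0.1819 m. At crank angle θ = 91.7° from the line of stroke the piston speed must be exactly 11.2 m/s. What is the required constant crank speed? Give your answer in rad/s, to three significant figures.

For an in-line slider-crank, |v_piston| = rω|sinθ|·[1 + r cosθ/√(L² − r² sin²θ)].
With r = 0.0679 m, L = 0.1819 m, θ = 91.7°: the bracketed kinematic factor |dx/dθ| = 0.06706 m.
ω = v/|dx/dθ| = 11.2/0.06706 = 167.01 rad/s.

167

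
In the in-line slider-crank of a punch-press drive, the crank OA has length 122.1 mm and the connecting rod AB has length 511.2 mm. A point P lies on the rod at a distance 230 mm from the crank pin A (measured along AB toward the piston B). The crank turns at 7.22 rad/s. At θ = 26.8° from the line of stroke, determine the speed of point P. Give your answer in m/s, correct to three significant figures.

ω = 7.22 rad/s.  Crank-pin speed |V_A| = rω = 0.88156 m/s, perpendicular to OA.
Rod angle: sinφ = −(r/L) sinθ ⇒ φ = -6.182°; ω_rod = −rω cosθ/√(L²−r²sin²θ) = -1.5483 rad/s.
V_P = V_A + ω_rod × AP, with AP = 0.23 m along the rod.
Components: V_Px = −rω sinθ − a·ω_rod·sinφ = -0.43583 m/s;  V_Py = rω cosθ + a·ω_rod·cosφ = +0.43284 m/s.
|V_P| = √(V_Px² + V_Py²) = 0.61424 m/s.

0.614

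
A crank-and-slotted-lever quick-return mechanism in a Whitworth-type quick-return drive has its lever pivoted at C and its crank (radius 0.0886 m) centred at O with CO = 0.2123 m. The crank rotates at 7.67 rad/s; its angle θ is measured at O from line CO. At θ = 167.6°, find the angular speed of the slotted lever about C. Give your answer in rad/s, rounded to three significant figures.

ω = 7.67 rad/s
Crank pin A relative to C: A = (d + r cosθ, r sinθ); lever angle φ = atan2(r sinθ, d + r cosθ).
Differentiating tanφ: φ̇ = rω(d cosθ + r)/(d² + r² + 2dr cosθ).
d² + r² + 2dr cosθ = |CA|² = 0.0161793 m²;  d cosθ + r = -0.11875 m.
|ω_lever| = |0.0886·7.67·-0.11875| / 0.0161793 = 4.9876 rad/s.

4.99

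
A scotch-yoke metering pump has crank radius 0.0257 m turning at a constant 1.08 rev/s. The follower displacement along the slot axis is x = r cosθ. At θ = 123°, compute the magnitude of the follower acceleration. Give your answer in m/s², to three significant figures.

0.645

ω = 6.786 rad/s (from 1.08 rev/s).
x = r cosθ ⇒ ẍ = −rω² cosθ (ω constant).
|a| = rω²|cosθ| = 0.0257·(6.786)²·|cos 123°| = 0.64454 m/s².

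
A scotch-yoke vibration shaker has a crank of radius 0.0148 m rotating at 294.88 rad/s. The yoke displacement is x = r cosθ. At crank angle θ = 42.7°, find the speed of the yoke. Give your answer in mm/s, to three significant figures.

ω = 294.9 rad/s
x = r cosθ ⇒ ẋ = −rω sinθ.
|v| = rω|sinθ| = 0.0148·294.9·|sin 42.7°| = 2.9596 m/s = 2959.6 mm/s.

2960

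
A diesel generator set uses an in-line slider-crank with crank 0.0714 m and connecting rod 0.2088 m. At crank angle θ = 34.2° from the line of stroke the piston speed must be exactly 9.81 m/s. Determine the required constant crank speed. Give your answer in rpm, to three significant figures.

1810

For an in-line slider-crank, |v_piston| = rω|sinθ|·[1 + r cosθ/√(L² − r² sin²θ)].
With r = 0.0714 m, L = 0.2088 m, θ = 34.2°: the bracketed kinematic factor |dx/dθ| = 0.051699 m.
ω = v/|dx/dθ| = 9.81/0.051699 = 189.75 rad/s.
N = 60ω/(2π) = 1812 rpm.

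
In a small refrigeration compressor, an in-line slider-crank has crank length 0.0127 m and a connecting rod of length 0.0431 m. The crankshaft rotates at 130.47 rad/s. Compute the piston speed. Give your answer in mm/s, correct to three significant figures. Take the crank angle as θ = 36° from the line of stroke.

ω = 130.5 rad/s
For an in-line slider-crank, x = r cosθ + √(L² − r² sin²θ), so v = −rω sinθ·[1 + r cosθ/√(L² − r² sin²θ)].
With r = 0.0127 m, L = 0.0431 m, θ = 36°: √(L² − r² sin²θ) = 0.042449 m.
v = −0.0127·130.5·0.58779·[1 + 0.0127·0.80902/0.042449] = -1.2097 m/s.
|v| = 1.2097 m/s = 1209.7 mm/s.

1210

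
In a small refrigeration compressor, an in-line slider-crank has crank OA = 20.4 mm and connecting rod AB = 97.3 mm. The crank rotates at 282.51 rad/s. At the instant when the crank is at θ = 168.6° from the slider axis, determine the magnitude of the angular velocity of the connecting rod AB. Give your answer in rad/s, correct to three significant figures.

58.1

ω = 282.5 rad/s
The rod makes angle φ with the slider axis where L sinφ = r sinθ; differentiating, L cosφ·φ̇ = r ω cosθ.
L cosφ = √(L² − r² sin²θ) = 0.097216 m.
|ω_rod| = r ω |cosθ| / √(L² − r² sin²θ) = 0.0204·282.5·0.98027/0.097216 = 58.113 rad/s.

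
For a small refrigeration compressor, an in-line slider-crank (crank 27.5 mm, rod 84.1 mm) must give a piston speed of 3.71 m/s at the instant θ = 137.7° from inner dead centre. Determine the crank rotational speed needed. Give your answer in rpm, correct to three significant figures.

2550

For an in-line slider-crank, |v_piston| = rω|sinθ|·[1 + r cosθ/√(L² − r² sin²θ)].
With r = 0.0275 m, L = 0.0841 m, θ = 137.7°: the bracketed kinematic factor |dx/dθ| = 0.013919 m.
ω = v/|dx/dθ| = 3.71/0.013919 = 266.54 rad/s.
N = 60ω/(2π) = 2545.3 rpm.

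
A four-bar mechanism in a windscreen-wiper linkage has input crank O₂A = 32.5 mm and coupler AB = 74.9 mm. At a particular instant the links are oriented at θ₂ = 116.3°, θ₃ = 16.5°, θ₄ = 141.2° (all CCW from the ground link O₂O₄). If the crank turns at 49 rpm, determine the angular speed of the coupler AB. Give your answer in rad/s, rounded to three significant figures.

ω₂ = 5.131 rad/s (from 49 rpm).
Differentiating the loop-closure r₂e^{iθ₂}+r₃e^{iθ₃}=r₁+r₄e^{iθ₄} gives r₂ω₂e^{iθ₂}+r₃ω₃e^{iθ₃}=r₄ω₄e^{iθ₄}.
Eliminating the other unknown: ω₃ = r₂ω₂ sin(θ₄−θ₂) / [r₃ sin(θ₃−θ₄)].
Numerator sine = +0.42104; denominator sine = -0.82214.
Result = 0.0325·5.131·(+0.42104) / (0.0749·(-0.82214)) = -1.1402 rad/s; magnitude 1.1402 rad/s.

1.14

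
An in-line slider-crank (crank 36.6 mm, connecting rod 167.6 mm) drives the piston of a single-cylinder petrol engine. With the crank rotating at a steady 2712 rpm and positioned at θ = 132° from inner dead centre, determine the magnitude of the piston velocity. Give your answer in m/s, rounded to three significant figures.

ω = 2π·2712/60 = 284 rad/s
For an in-line slider-crank, x = r cosθ + √(L² − r² sin²θ), so v = −rω sinθ·[1 + r cosθ/√(L² − r² sin²θ)].
With r = 0.0366 m, L = 0.1676 m, θ = 132°: √(L² − r² sin²θ) = 0.16538 m.
v = −0.0366·284·0.74314·[1 + 0.0366·-0.66913/0.16538] = -6.5806 m/s.
|v| = 6.5806 m/s.

6.58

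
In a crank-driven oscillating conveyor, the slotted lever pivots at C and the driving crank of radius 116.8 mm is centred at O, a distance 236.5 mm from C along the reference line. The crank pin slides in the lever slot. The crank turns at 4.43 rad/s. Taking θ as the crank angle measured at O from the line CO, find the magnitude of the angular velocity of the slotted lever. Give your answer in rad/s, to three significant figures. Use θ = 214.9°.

ω = 4.43 rad/s
Crank pin A relative to C: A = (d + r cosθ, r sinθ); lever angle φ = atan2(r sinθ, d + r cosθ).
Differentiating tanφ: φ̇ = rω(d cosθ + r)/(d² + r² + 2dr cosθ).
d² + r² + 2dr cosθ = |CA|² = 0.0242641 m²;  d cosθ + r = -0.077166 m.
|ω_lever| = |0.1168·4.43·-0.077166| / 0.0242641 = 1.6455 rad/s.

1.65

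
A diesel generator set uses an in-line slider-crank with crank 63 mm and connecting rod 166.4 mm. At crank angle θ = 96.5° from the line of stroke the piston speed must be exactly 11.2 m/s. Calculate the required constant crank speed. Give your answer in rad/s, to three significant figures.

188

For an in-line slider-crank, |v_piston| = rω|sinθ|·[1 + r cosθ/√(L² − r² sin²θ)].
With r = 0.063 m, L = 0.1664 m, θ = 96.5°: the bracketed kinematic factor |dx/dθ| = 0.0597 m.
ω = v/|dx/dθ| = 11.2/0.0597 = 187.61 rad/s.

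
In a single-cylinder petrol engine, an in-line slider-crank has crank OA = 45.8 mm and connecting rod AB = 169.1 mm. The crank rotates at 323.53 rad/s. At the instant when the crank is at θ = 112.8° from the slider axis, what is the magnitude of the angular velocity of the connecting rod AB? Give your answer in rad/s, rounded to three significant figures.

35.1

ω = 323.5 rad/s
The rod makes angle φ with the slider axis where L sinφ = r sinθ; differentiating, L cosφ·φ̇ = r ω cosθ.
L cosφ = √(L² − r² sin²θ) = 0.16374 m.
|ω_rod| = r ω |cosθ| / √(L² − r² sin²θ) = 0.0458·323.5·0.38752/0.16374 = 35.067 rad/s.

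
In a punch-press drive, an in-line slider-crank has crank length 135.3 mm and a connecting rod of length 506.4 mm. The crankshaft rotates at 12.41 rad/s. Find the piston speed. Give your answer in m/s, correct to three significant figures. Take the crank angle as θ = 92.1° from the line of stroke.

1.66

ω = 12.41 rad/s
For an in-line slider-crank, x = r cosθ + √(L² − r² sin²θ), so v = −rω sinθ·[1 + r cosθ/√(L² − r² sin²θ)].
With r = 0.1353 m, L = 0.5064 m, θ = 92.1°: √(L² − r² sin²θ) = 0.48802 m.
v = −0.1353·12.41·0.99933·[1 + 0.1353·-0.03664/0.48802] = -1.6609 m/s.
|v| = 1.6609 m/s.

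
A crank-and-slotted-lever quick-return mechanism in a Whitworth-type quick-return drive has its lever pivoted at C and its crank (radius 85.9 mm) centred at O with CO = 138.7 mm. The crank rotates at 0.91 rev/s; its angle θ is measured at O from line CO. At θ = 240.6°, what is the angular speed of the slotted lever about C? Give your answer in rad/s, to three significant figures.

ω = 5.718 rad/s (from 0.91 rev/s).
Crank pin A relative to C: A = (d + r cosθ, r sinθ); lever angle φ = atan2(r sinθ, d + r cosθ).
Differentiating tanφ: φ̇ = rω(d cosθ + r)/(d² + r² + 2dr cosθ).
d² + r² + 2dr cosθ = |CA|² = 0.0149189 m²;  d cosθ + r = +0.017812 m.
|ω_lever| = |0.0859·5.718·+0.017812| / 0.0149189 = 0.58638 rad/s.

0.586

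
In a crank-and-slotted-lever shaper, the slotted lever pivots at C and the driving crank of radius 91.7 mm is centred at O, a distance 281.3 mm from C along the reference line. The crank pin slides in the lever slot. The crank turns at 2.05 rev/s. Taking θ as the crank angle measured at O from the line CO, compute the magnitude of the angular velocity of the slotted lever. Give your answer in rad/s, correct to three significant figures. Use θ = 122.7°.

ω = 12.88 rad/s (from 2.05 rev/s).
Crank pin A relative to C: A = (d + r cosθ, r sinθ); lever angle φ = atan2(r sinθ, d + r cosθ).
Differentiating tanφ: φ̇ = rω(d cosθ + r)/(d² + r² + 2dr cosθ).
d² + r² + 2dr cosθ = |CA|² = 0.0596674 m²;  d cosθ + r = -0.06027 m.
|ω_lever| = |0.0917·12.88·-0.06027| / 0.0596674 = 1.1931 rad/s.

1.19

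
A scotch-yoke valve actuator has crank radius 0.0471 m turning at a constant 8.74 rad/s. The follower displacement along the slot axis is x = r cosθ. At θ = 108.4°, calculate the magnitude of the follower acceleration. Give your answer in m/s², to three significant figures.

1.14

ω = 8.74 rad/s
x = r cosθ ⇒ ẍ = −rω² cosθ (ω constant).
|a| = rω²|cosθ| = 0.0471·(8.74)²·|cos 108.4°| = 1.1357 m/s².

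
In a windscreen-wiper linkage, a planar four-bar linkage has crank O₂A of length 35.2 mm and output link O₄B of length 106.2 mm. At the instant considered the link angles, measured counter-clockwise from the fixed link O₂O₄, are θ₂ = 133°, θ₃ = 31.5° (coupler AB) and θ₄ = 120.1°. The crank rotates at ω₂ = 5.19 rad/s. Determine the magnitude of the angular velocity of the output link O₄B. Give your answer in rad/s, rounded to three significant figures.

1.69

ω₂ = 5.19 rad/s
Differentiating the loop-closure r₂e^{iθ₂}+r₃e^{iθ₃}=r₁+r₄e^{iθ₄} gives r₂ω₂e^{iθ₂}+r₃ω₃e^{iθ₃}=r₄ω₄e^{iθ₄}.
Eliminating the other unknown: ω₄ = r₂ω₂ sin(θ₂−θ₃) / [r₄ sin(θ₄−θ₃)].
Numerator sine = +0.97992; denominator sine = +0.99970.
Result = 0.0352·5.19·(+0.97992) / (0.1062·(+0.99970)) = +1.6862 rad/s; magnitude 1.6862 rad/s.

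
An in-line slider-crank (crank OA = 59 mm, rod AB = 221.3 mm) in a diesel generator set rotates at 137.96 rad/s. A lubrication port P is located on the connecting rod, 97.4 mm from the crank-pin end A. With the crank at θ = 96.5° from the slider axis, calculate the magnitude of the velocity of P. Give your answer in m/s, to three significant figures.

7.99

ω = 138 rad/s.  Crank-pin speed |V_A| = rω = 8.1396 m/s, perpendicular to OA.
Rod angle: sinφ = −(r/L) sinθ ⇒ φ = -15.361°; ω_rod = −rω cosθ/√(L²−r²sin²θ) = +4.318 rad/s.
V_P = V_A + ω_rod × AP, with AP = 0.0974 m along the rod.
Components: V_Px = −rω sinθ − a·ω_rod·sinφ = -7.9759 m/s;  V_Py = rω cosθ + a·ω_rod·cosφ = -0.51589 m/s.
|V_P| = √(V_Px² + V_Py²) = 7.9926 m/s.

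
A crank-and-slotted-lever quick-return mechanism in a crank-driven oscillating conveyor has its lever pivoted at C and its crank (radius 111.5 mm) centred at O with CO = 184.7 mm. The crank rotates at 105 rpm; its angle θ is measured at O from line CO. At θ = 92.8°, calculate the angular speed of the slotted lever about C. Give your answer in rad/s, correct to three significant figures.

2.82

ω = 11 rad/s (from 105 rpm).
Crank pin A relative to C: A = (d + r cosθ, r sinθ); lever angle φ = atan2(r sinθ, d + r cosθ).
Differentiating tanφ: φ̇ = rω(d cosθ + r)/(d² + r² + 2dr cosθ).
d² + r² + 2dr cosθ = |CA|² = 0.0445343 m²;  d cosθ + r = +0.10248 m.
|ω_lever| = |0.1115·11·+0.10248| / 0.0445343 = 2.8212 rad/s.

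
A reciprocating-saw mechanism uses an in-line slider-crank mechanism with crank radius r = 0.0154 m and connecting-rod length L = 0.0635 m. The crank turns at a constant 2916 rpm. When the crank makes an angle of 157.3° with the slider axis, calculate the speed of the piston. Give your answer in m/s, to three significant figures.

ω = 2π·2916/60 = 305.4 rad/s
For an in-line slider-crank, x = r cosθ + √(L² − r² sin²θ), so v = −rω sinθ·[1 + r cosθ/√(L² − r² sin²θ)].
With r = 0.0154 m, L = 0.0635 m, θ = 157.3°: √(L² − r² sin²θ) = 0.063221 m.
v = −0.0154·305.4·0.38591·[1 + 0.0154·-0.92254/0.063221] = -1.4069 m/s.
|v| = 1.4069 m/s.

1.41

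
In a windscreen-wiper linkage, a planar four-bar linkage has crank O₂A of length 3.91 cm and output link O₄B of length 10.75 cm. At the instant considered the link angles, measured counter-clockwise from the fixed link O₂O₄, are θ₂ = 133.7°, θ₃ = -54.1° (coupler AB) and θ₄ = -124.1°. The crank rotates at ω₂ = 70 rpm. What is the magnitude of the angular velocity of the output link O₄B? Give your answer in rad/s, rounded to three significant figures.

0.385

ω₂ = 7.33 rad/s (from 70 rpm).
Differentiating the loop-closure r₂e^{iθ₂}+r₃e^{iθ₃}=r₁+r₄e^{iθ₄} gives r₂ω₂e^{iθ₂}+r₃ω₃e^{iθ₃}=r₄ω₄e^{iθ₄}.
Eliminating the other unknown: ω₄ = r₂ω₂ sin(θ₂−θ₃) / [r₄ sin(θ₄−θ₃)].
Numerator sine = -0.13572; denominator sine = -0.93969.
Result = 0.0391·7.33·(-0.13572) / (0.1075·(-0.93969)) = +0.38507 rad/s; magnitude 0.38507 rad/s.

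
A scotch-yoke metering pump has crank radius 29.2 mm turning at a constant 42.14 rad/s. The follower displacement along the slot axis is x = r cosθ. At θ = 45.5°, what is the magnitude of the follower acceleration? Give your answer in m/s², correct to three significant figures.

36.3

ω = 42.14 rad/s
x = r cosθ ⇒ ẍ = −rω² cosθ (ω constant).
|a| = rω²|cosθ| = 0.0292·(42.14)²·|cos 45.5°| = 36.344 m/s².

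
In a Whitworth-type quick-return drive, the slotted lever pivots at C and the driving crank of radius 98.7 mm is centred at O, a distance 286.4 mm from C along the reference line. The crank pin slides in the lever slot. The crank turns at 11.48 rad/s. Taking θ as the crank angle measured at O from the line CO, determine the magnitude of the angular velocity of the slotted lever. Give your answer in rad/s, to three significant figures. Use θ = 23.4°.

ω = 11.48 rad/s
Crank pin A relative to C: A = (d + r cosθ, r sinθ); lever angle φ = atan2(r sinθ, d + r cosθ).
Differentiating tanφ: φ̇ = rω(d cosθ + r)/(d² + r² + 2dr cosθ).
d² + r² + 2dr cosθ = |CA|² = 0.143652 m²;  d cosθ + r = +0.36154 m.
|ω_lever| = |0.0987·11.48·+0.36154| / 0.143652 = 2.8517 rad/s.

2.85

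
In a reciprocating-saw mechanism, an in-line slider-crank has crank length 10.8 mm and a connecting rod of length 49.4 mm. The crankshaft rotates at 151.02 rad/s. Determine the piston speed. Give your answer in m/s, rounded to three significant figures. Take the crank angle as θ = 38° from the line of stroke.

1.18

ω = 151 rad/s
For an in-line slider-crank, x = r cosθ + √(L² − r² sin²θ), so v = −rω sinθ·[1 + r cosθ/√(L² − r² sin²θ)].
With r = 0.0108 m, L = 0.0494 m, θ = 38°: √(L² − r² sin²θ) = 0.04895 m.
v = −0.0108·151·0.61566·[1 + 0.0108·0.78801/0.04895] = -1.1787 m/s.
|v| = 1.1787 m/s.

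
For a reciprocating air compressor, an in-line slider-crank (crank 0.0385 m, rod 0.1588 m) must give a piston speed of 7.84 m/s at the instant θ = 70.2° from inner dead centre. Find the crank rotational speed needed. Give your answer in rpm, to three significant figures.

1910

For an in-line slider-crank, |v_piston| = rω|sinθ|·[1 + r cosθ/√(L² − r² sin²θ)].
With r = 0.0385 m, L = 0.1588 m, θ = 70.2°: the bracketed kinematic factor |dx/dθ| = 0.039279 m.
ω = v/|dx/dθ| = 7.84/0.039279 = 199.6 rad/s.
N = 60ω/(2π) = 1906 rpm.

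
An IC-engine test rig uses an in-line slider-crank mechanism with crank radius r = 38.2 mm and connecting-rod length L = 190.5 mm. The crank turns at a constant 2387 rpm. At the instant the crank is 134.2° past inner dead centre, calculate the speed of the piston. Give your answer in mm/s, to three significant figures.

5880

ω = 2π·2387/60 = 250 rad/s
For an in-line slider-crank, x = r cosθ + √(L² − r² sin²θ), so v = −rω sinθ·[1 + r cosθ/√(L² − r² sin²θ)].
With r = 0.0382 m, L = 0.1905 m, θ = 134.2°: √(L² − r² sin²θ) = 0.18852 m.
v = −0.0382·250·0.71691·[1 + 0.0382·-0.69717/0.18852] = -5.8785 m/s.
|v| = 5.8785 m/s = 5878.5 mm/s.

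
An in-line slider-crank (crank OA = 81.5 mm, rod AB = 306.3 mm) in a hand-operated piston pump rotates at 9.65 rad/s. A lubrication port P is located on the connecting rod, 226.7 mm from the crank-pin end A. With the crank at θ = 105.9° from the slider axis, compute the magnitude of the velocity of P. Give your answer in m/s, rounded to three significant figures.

ω = 9.65 rad/s.  Crank-pin speed |V_A| = rω = 0.78648 m/s, perpendicular to OA.
Rod angle: sinφ = −(r/L) sinθ ⇒ φ = -14.827°; ω_rod = −rω cosθ/√(L²−r²sin²θ) = +0.72766 rad/s.
V_P = V_A + ω_rod × AP, with AP = 0.2267 m along the rod.
Components: V_Px = −rω sinθ − a·ω_rod·sinφ = -0.71417 m/s;  V_Py = rω cosθ + a·ω_rod·cosφ = -0.055993 m/s.
|V_P| = √(V_Px² + V_Py²) = 0.71636 m/s.

0.716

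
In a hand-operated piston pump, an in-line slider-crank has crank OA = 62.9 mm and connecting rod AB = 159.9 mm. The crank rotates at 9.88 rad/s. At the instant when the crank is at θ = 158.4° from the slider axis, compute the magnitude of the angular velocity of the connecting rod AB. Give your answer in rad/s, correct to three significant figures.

3.65

ω = 9.88 rad/s
The rod makes angle φ with the slider axis where L sinφ = r sinθ; differentiating, L cosφ·φ̇ = r ω cosθ.
L cosφ = √(L² − r² sin²θ) = 0.15821 m.
|ω_rod| = r ω |cosθ| / √(L² − r² sin²θ) = 0.0629·9.88·0.92978/0.15821 = 3.6521 rad/s.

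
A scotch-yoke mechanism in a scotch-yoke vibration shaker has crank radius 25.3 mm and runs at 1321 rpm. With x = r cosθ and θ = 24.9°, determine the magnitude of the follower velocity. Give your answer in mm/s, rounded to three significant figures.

ω = 138.3 rad/s (from 1321 rpm).
x = r cosθ ⇒ ẋ = −rω sinθ.
|v| = rω|sinθ| = 0.0253·138.3·|sin 24.9°| = 1.4736 m/s = 1473.6 mm/s.

1470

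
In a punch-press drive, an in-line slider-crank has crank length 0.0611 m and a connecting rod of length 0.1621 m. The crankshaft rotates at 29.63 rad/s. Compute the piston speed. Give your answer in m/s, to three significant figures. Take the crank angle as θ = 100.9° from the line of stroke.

1.64

ω = 29.63 rad/s
For an in-line slider-crank, x = r cosθ + √(L² − r² sin²θ), so v = −rω sinθ·[1 + r cosθ/√(L² − r² sin²θ)].
With r = 0.0611 m, L = 0.1621 m, θ = 100.9°: √(L² − r² sin²θ) = 0.15059 m.
v = −0.0611·29.63·0.98196·[1 + 0.0611·-0.18910/0.15059] = -1.6413 m/s.
|v| = 1.6413 m/s.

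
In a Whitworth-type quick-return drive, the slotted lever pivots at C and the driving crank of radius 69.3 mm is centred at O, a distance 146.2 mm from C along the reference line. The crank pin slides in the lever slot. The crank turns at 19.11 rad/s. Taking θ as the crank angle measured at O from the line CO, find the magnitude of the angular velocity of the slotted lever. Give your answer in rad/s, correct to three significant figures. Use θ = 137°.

ω = 19.11 rad/s
Crank pin A relative to C: A = (d + r cosθ, r sinθ); lever angle φ = atan2(r sinθ, d + r cosθ).
Differentiating tanφ: φ̇ = rω(d cosθ + r)/(d² + r² + 2dr cosθ).
d² + r² + 2dr cosθ = |CA|² = 0.0113573 m²;  d cosθ + r = -0.037624 m.
|ω_lever| = |0.0693·19.11·-0.037624| / 0.0113573 = 4.3872 rad/s.

4.39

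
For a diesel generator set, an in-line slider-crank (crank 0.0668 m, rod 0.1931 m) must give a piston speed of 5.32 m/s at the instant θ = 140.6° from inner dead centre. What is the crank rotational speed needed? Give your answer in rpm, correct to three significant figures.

For an in-line slider-crank, |v_piston| = rω|sinθ|·[1 + r cosθ/√(L² − r² sin²θ)].
With r = 0.0668 m, L = 0.1931 m, θ = 140.6°: the bracketed kinematic factor |dx/dθ| = 0.030782 m.
ω = v/|dx/dθ| = 5.32/0.030782 = 172.83 rad/s.
N = 60ω/(2π) = 1650.4 rpm.

1650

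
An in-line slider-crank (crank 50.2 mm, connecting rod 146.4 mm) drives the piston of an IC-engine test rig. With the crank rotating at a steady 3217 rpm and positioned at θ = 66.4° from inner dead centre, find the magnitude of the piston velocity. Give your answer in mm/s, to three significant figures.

17700

ω = 2π·3217/60 = 336.9 rad/s
For an in-line slider-crank, x = r cosθ + √(L² − r² sin²θ), so v = −rω sinθ·[1 + r cosθ/√(L² − r² sin²θ)].
With r = 0.0502 m, L = 0.1464 m, θ = 66.4°: √(L² − r² sin²θ) = 0.13899 m.
v = −0.0502·336.9·0.91636·[1 + 0.0502·0.40035/0.13899] = -17.738 m/s.
|v| = 17.738 m/s = 17738 mm/s.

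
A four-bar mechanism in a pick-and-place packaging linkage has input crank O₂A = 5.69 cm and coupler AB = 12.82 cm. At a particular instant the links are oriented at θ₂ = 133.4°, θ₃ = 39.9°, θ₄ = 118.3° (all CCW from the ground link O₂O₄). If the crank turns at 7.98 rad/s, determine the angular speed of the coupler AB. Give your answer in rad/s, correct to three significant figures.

0.942

ω₂ = 7.98 rad/s
Differentiating the loop-closure r₂e^{iθ₂}+r₃e^{iθ₃}=r₁+r₄e^{iθ₄} gives r₂ω₂e^{iθ₂}+r₃ω₃e^{iθ₃}=r₄ω₄e^{iθ₄}.
Eliminating the other unknown: ω₃ = r₂ω₂ sin(θ₄−θ₂) / [r₃ sin(θ₃−θ₄)].
Numerator sine = -0.26050; denominator sine = -0.97958.
Result = 0.0569·7.98·(-0.26050) / (0.1282·(-0.97958)) = +0.9419 rad/s; magnitude 0.9419 rad/s.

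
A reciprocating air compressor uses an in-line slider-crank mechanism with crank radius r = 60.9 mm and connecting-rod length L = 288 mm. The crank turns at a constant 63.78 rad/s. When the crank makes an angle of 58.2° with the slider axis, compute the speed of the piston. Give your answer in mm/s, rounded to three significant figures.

3680

ω = 63.78 rad/s
For an in-line slider-crank, x = r cosθ + √(L² − r² sin²θ), so v = −rω sinθ·[1 + r cosθ/√(L² − r² sin²θ)].
With r = 0.0609 m, L = 0.288 m, θ = 58.2°: √(L² − r² sin²θ) = 0.28331 m.
v = −0.0609·63.78·0.84989·[1 + 0.0609·0.52696/0.28331] = -3.6751 m/s.
|v| = 3.6751 m/s = 3675.1 mm/s.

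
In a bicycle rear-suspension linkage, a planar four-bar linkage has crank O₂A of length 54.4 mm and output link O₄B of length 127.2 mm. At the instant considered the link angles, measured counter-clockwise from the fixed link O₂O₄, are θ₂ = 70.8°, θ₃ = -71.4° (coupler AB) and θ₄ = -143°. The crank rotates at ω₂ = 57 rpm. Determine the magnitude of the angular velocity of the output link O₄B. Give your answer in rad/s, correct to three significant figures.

1.65

ω₂ = 5.969 rad/s (from 57 rpm).
Differentiating the loop-closure r₂e^{iθ₂}+r₃e^{iθ₃}=r₁+r₄e^{iθ₄} gives r₂ω₂e^{iθ₂}+r₃ω₃e^{iθ₃}=r₄ω₄e^{iθ₄}.
Eliminating the other unknown: ω₄ = r₂ω₂ sin(θ₂−θ₃) / [r₄ sin(θ₄−θ₃)].
Numerator sine = +0.61291; denominator sine = -0.94888.
Result = 0.0544·5.969·(+0.61291) / (0.1272·(-0.94888)) = -1.6489 rad/s; magnitude 1.6489 rad/s.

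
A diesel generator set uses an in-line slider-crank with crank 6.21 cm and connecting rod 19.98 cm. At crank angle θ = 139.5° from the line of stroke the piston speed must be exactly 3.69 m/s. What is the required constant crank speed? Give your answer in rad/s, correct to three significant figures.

For an in-line slider-crank, |v_piston| = rω|sinθ|·[1 + r cosθ/√(L² − r² sin²θ)].
With r = 0.0621 m, L = 0.1998 m, θ = 139.5°: the bracketed kinematic factor |dx/dθ| = 0.030599 m.
ω = v/|dx/dθ| = 3.69/0.030599 = 120.59 rad/s.

121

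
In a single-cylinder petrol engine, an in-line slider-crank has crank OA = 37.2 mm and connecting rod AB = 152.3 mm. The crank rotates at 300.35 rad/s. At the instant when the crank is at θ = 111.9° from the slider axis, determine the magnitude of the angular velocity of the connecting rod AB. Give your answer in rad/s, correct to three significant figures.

ω = 300.4 rad/s
The rod makes angle φ with the slider axis where L sinφ = r sinθ; differentiating, L cosφ·φ̇ = r ω cosθ.
L cosφ = √(L² − r² sin²θ) = 0.14834 m.
|ω_rod| = r ω |cosθ| / √(L² − r² sin²θ) = 0.0372·300.4·0.37299/0.14834 = 28.094 rad/s.

28.1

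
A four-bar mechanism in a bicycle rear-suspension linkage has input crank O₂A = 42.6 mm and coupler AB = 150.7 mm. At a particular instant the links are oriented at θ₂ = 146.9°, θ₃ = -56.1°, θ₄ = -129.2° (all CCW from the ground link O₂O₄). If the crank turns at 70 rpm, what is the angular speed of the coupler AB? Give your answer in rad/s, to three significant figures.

2.15

ω₂ = 7.33 rad/s (from 70 rpm).
Differentiating the loop-closure r₂e^{iθ₂}+r₃e^{iθ₃}=r₁+r₄e^{iθ₄} gives r₂ω₂e^{iθ₂}+r₃ω₃e^{iθ₃}=r₄ω₄e^{iθ₄}.
Eliminating the other unknown: ω₃ = r₂ω₂ sin(θ₄−θ₂) / [r₃ sin(θ₃−θ₄)].
Numerator sine = +0.99434; denominator sine = +0.95681.
Result = 0.0426·7.33·(+0.99434) / (0.1507·(+0.95681)) = +2.1534 rad/s; magnitude 2.1534 rad/s.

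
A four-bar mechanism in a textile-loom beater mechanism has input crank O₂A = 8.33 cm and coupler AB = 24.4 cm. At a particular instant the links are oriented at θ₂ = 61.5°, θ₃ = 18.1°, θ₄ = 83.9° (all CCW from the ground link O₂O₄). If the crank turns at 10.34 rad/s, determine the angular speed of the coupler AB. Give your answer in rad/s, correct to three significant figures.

1.47

ω₂ = 10.34 rad/s
Differentiating the loop-closure r₂e^{iθ₂}+r₃e^{iθ₃}=r₁+r₄e^{iθ₄} gives r₂ω₂e^{iθ₂}+r₃ω₃e^{iθ₃}=r₄ω₄e^{iθ₄}.
Eliminating the other unknown: ω₃ = r₂ω₂ sin(θ₄−θ₂) / [r₃ sin(θ₃−θ₄)].
Numerator sine = +0.38107; denominator sine = -0.91212.
Result = 0.0833·10.34·(+0.38107) / (0.244·(-0.91212)) = -1.4748 rad/s; magnitude 1.4748 rad/s.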